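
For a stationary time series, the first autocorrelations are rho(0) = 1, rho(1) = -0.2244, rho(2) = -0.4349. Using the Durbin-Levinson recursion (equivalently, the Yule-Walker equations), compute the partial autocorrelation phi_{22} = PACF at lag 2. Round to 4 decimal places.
\phi_{22} = -0.5110

The PACF at lag k is phi_{kk}, the last component of the solution
to the Yule-Walker system G_k phi = r_k where
  (G_k)_{ij} = rho(|i - j|), (r_k)_i = rho(i), i,j = 1..k.
Equivalently, Durbin-Levinson gives phi_{kk} iteratively:
  phi_{11} = rho(1)
  phi_{kk} = [rho(k) - sum_{j=1..k-1} phi_{k-1,j} rho(k-j)]
            / [1 - sum_{j=1..k-1} phi_{k-1,j} rho(j)],
  phi_{k,j} = phi_{k-1,j} - phi_{kk} phi_{k-1,k-j},  j = 1..k-1.
Step k = 1:
  phi_11 = rho(1) = -0.2244.
Step k = 2:
  phi_22 = [rho(2) - phi_11 rho(1)] / [1 - phi_11 rho(1)] = [-0.4349 - (-0.2244)(-0.2244)] / [1 - (-0.2244)(-0.2244)]
         = -0.48525536 / 0.94964464 = -0.511.
Therefore phi_{22} = -0.5110.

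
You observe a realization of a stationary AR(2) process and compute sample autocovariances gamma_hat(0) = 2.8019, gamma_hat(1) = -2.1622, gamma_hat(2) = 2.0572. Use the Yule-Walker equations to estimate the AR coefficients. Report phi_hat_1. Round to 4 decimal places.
\hat\phi_{1} = -0.5071

The Yule-Walker equations for an AR(p) process read, in matrix form,
  Gamma_p phi = r_p,   with   (Gamma_p)_{ij} = gamma(|i - j|),
                       (r_p)_i = gamma(i),   i,j = 1..p.
Substitute the sample gammas (Toeplitz matrix and right-hand side of size 2):
  Gamma_p = [[2.8019, -2.1622], [-2.1622, 2.8019]]
  r_p     = [-2.1622, 2.0572]
Written out:
  2.8019 phi_1 - 2.1622 phi_2 = -2.1622
  -2.1622 phi_1 + 2.8019 phi_2 = 2.0572
Solve by Cramer's rule:
  det = gamma(0)^2 - gamma(1)^2 = (2.8019)^2 - (-2.1622)^2 = 7.85064361 - 4.67510884 = 3.17553477
  phi_hat_1 = [gamma(1) gamma(0) - gamma(1) gamma(2)] / det = [(-2.1622)(2.8019) - (-2.1622)(2.0572)] / 3.17553477 = -1.61019034 / 3.17553477 = -0.5071
  phi_hat_2 = [gamma(0) gamma(2) - gamma(1)^2] / det = [(2.8019)(2.0572) - (-2.1622)^2] / 3.17553477 = 1.08895984 / 3.17553477 = 0.3429
So phi_hat = [-0.5071, 0.3429].
Therefore phi_hat_1 = -0.5071.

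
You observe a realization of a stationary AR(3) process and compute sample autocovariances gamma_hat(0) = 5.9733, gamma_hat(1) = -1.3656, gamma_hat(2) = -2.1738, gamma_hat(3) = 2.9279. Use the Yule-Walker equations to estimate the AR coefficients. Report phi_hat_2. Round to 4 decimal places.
\hat\phi_{2} = -0.3230

The Yule-Walker equations for an AR(p) process read, in matrix form,
  Gamma_p phi = r_p,   with   (Gamma_p)_{ij} = gamma(|i - j|),
                       (r_p)_i = gamma(i),   i,j = 1..p.
Substitute the sample gammas (Toeplitz matrix and right-hand side of size 3):
  Gamma_p = [[5.9733, -1.3656, -2.1738], [-1.3656, 5.9733, -1.3656], [-2.1738, -1.3656, 5.9733]]
  r_p     = [-1.3656, -2.1738, 2.9279]
Written out (R1..R3):
  (R1) 5.9733 phi_1 - 1.3656 phi_2 - 2.1738 phi_3 = -1.3656
  (R2) -1.3656 phi_1 + 5.9733 phi_2 - 1.3656 phi_3 = -2.1738
  (R3) -2.1738 phi_1 - 1.3656 phi_2 + 5.9733 phi_3 = 2.9279
Gaussian elimination:
  R2 <- R2 - (-1.3656/5.9733) R1 = R2 - (-0.228617) R1:  5.6611 phi_2 - 1.862568 phi_3 = -2.486
  R3 <- R3 - (-2.1738/5.9733) R1 = R3 - (-0.363919) R1:  -1.862568 phi_2 + 5.182212 phi_3 = 2.430932
  R3 <- R3 - (-1.862568/5.6611) R2 = R3 - (-0.329012) R2:  4.569405 phi_3 = 1.613008
Back-substitution:
  phi_hat_3 = 1.613008 / 4.569405 = 0.353002
  phi_hat_2 = (-2.486 - (-1.862568)(0.353002)) / 5.6611 = -0.322995
  phi_hat_1 = (-1.3656 - (-1.3656)(-0.322995) - (-2.1738)(0.353002)) / 5.9733 = -0.173995
So phi_hat = [-0.1740, -0.3230, 0.3530].
Therefore phi_hat_2 = -0.3230.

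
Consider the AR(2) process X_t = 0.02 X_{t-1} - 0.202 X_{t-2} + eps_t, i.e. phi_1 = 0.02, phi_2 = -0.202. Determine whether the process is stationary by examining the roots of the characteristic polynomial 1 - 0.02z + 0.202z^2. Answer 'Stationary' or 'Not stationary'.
\text{Stationary}

The AR(p) characteristic polynomial is P(z) = 1 - 0.02z + 0.202z^2.
Stationarity requires all roots to lie outside the unit circle, i.e. |z| > 1 for every root.
Set 1 + (-0.02) z + (0.202) z^2 = 0, i.e. a z^2 + b z + c = 0 with a = 0.202, b = -0.02, c = 1.
Discriminant D = b^2 - 4ac = (-0.02)^2 - 4*(0.202)*1 = 0.0004 - (0.808) = -0.8076.
D < 0, so the roots are the complex-conjugate pair z = (-b +/- i sqrt(-D)) / (2a) = 0.0495 +/- 2.2244i.
For a conjugate pair |z|^2 = z * conj(z) = (product of roots) = c/a = 1/(0.202) = 4.950495, so |z| = sqrt(4.950495) = 2.225 for both roots.
Moduli of all roots: 2.2250, 2.2250.
All moduli strictly greater than 1? Yes.
Verdict: Stationary.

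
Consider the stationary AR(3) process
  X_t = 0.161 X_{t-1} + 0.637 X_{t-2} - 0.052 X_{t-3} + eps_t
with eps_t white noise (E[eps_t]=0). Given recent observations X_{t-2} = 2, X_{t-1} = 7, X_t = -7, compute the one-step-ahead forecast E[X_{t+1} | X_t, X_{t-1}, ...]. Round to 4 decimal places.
E[X_{t+1} \mid \mathcal F_t] = 3.2280

For an AR(p) model X_t = c + sum_i phi_i X_{t-i} + eps_t, the
one-step-ahead conditional mean is
  E[X_{t+1} | X_t, ...] = c + sum_i phi_i X_{t+1-i}.
Substitute known values:
  E[X_{t+1} | ...] = (0.161) * (-7) + (0.637) * (7) + (-0.052) * (2)
                   = 3.2280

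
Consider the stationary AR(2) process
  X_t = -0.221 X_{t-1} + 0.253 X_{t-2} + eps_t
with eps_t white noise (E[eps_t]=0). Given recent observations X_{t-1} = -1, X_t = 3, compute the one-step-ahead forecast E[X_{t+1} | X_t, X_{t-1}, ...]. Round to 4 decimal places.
E[X_{t+1} \mid \mathcal F_t] = -0.9160

For an AR(p) model X_t = c + sum_i phi_i X_{t-i} + eps_t, the
one-step-ahead conditional mean is
  E[X_{t+1} | X_t, ...] = c + sum_i phi_i X_{t+1-i}.
Substitute known values:
  E[X_{t+1} | ...] = (-0.221) * (3) + (0.253) * (-1)
                   = -0.9160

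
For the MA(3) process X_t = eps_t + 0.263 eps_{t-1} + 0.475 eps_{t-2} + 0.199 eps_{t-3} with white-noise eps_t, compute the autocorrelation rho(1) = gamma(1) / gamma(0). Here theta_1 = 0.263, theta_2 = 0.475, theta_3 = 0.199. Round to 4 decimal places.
\rho(1) = 0.3615

For an MA(q) process with theta_0 = 1, the autocovariance is
  gamma(k) = sigma^2 * sum_{i=0..q-k} theta_i * theta_{i+k},
and rho(k) = gamma(k) / gamma(0). Sigma^2 cancels.
  numerator   = (1)*(0.263) + (0.263)*(0.475) + (0.475)*(0.199) = 0.48245.
  denominator = (1)^2 + (0.263)^2 + (0.475)^2 + (0.199)^2 = 1.334395.
  rho(1) = 0.48245 / 1.334395 = 0.3615.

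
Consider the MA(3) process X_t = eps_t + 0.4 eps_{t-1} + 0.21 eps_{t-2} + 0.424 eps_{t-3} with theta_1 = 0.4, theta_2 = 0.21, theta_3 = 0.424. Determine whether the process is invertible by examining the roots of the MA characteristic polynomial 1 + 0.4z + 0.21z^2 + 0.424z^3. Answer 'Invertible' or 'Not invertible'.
\text{Invertible}

The MA(q) characteristic polynomial is P(z) = 1 + 0.4z + 0.21z^2 + 0.424z^3.
Invertibility requires all roots to lie outside the unit circle, i.e. |z| > 1 for every root.
Degree 3: look for a simple real root z0 first, then factor out (1 - z/z0) and solve the remaining quadratic.
Testing z0 = -1.25: P(-1.25) = 1 + (0.4)(-1.25) + (0.21)(-1.25)^2 + (0.424)(-1.25)^3
  = 1 + (-0.5) + (0.328125) + (-0.828125) = 0.  So z_0 = -1.25 is a root, |z_0| = 1.25.
Divide out the factor (1 + 0.8 z) = (1 - z/z0) (since 1/z0 = -0.8):
  P(z) = (1 + 0.8 z)(1 + (-0.4) z + (0.53) z^2)
  [check: z-coef -0.4 - (-0.8) = 0.4; z^2-coef 0.53 - (-0.8)(-0.4) = 0.21; z^3-coef -(-0.8)(0.53) = 0.424.]
Remaining roots from the quadratic factor 1 + (-0.4) z + (0.53) z^2:
  Set 1 + (-0.4) z + (0.53) z^2 = 0, i.e. a z^2 + b z + c = 0 with a = 0.53, b = -0.4, c = 1.
  Discriminant D = b^2 - 4ac = (-0.4)^2 - 4*(0.53)*1 = 0.16 - (2.12) = -1.96.
  D < 0, so the roots are the complex-conjugate pair z = (-b +/- i sqrt(-D)) / (2a) = 0.3774 +/- 1.3208i.
  For a conjugate pair |z|^2 = z * conj(z) = (product of roots) = c/a = 1/(0.53) = 1.886792, so |z| = sqrt(1.886792) = 1.3736 for both roots.
Moduli of all roots: 1.2500, 1.3736, 1.3736.
All moduli strictly greater than 1? Yes.
Verdict: Invertible.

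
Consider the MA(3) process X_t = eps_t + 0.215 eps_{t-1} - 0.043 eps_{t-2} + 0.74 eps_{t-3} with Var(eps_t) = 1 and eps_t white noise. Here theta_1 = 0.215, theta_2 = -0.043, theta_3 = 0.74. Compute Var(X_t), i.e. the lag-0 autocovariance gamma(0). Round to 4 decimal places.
\gamma(0) = 1.5957

For an MA(q) process X_t = eps_t + sum_i theta_i eps_{t-i} with
Var(eps_t) = sigma^2, the variance is
  gamma(0) = sigma^2 * (1 + sum_i theta_i^2).
  sum_i theta_i^2 = (0.215)^2 + (-0.043)^2 + (0.74)^2 = 0.046225 + 0.001849 + 0.5476 = 0.595674.
  gamma(0) = 1 * (1 + 0.595674) = 1 * 1.595674 = 1.595674, which rounds to 1.5957.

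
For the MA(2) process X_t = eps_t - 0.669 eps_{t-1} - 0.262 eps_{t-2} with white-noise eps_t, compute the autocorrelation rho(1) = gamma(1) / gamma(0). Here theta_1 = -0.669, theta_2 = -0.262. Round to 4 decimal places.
\rho(1) = -0.3256

For an MA(q) process with theta_0 = 1, the autocovariance is
  gamma(k) = sigma^2 * sum_{i=0..q-k} theta_i * theta_{i+k},
and rho(k) = gamma(k) / gamma(0). Sigma^2 cancels.
  numerator   = (1)*(-0.669) + (-0.669)*(-0.262) = -0.493722.
  denominator = (1)^2 + (-0.669)^2 + (-0.262)^2 = 1.516205.
  rho(1) = -0.493722 / 1.516205 = -0.3256.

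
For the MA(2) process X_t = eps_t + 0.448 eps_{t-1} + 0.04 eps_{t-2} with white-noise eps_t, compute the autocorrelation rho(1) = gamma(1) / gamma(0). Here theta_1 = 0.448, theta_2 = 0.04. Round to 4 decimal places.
\rho(1) = 0.3875

For an MA(q) process with theta_0 = 1, the autocovariance is
  gamma(k) = sigma^2 * sum_{i=0..q-k} theta_i * theta_{i+k},
and rho(k) = gamma(k) / gamma(0). Sigma^2 cancels.
  numerator   = (1)*(0.448) + (0.448)*(0.04) = 0.46592.
  denominator = (1)^2 + (0.448)^2 + (0.04)^2 = 1.202304.
  rho(1) = 0.46592 / 1.202304 = 0.3875.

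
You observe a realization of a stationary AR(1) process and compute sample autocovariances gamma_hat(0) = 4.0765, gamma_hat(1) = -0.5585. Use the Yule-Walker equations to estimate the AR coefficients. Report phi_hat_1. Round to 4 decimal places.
\hat\phi_{1} = -0.1370

The Yule-Walker equations for an AR(p) process read, in matrix form,
  Gamma_p phi = r_p,   with   (Gamma_p)_{ij} = gamma(|i - j|),
                       (r_p)_i = gamma(i),   i,j = 1..p.
Substitute the sample gammas (Toeplitz matrix and right-hand side of size 1):
  Gamma_p = [[4.0765]]
  r_p     = [-0.5585]
With p = 1 this is the single equation gamma(0) phi_1 = gamma(1):
  phi_hat_1 = gamma(1) / gamma(0) = -0.5585 / 4.0765 = -0.1370.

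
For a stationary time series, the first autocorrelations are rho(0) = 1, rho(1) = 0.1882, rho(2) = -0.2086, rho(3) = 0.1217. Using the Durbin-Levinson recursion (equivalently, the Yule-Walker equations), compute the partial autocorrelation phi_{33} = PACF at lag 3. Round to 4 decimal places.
\phi_{33} = 0.2420

The PACF at lag k is phi_{kk}, the last component of the solution
to the Yule-Walker system G_k phi = r_k where
  (G_k)_{ij} = rho(|i - j|), (r_k)_i = rho(i), i,j = 1..k.
Equivalently, Durbin-Levinson gives phi_{kk} iteratively:
  phi_{11} = rho(1)
  phi_{kk} = [rho(k) - sum_{j=1..k-1} phi_{k-1,j} rho(k-j)]
            / [1 - sum_{j=1..k-1} phi_{k-1,j} rho(j)],
  phi_{k,j} = phi_{k-1,j} - phi_{kk} phi_{k-1,k-j},  j = 1..k-1.
Step k = 1:
  phi_11 = rho(1) = 0.1882.
Step k = 2:
  phi_22 = [rho(2) - phi_11 rho(1)] / [1 - phi_11 rho(1)] = [-0.2086 - (0.1882)(0.1882)] / [1 - (0.1882)(0.1882)]
         = -0.24401924 / 0.96458076 = -0.25298.
  Update: phi_21 = phi_11 - phi_22 phi_11 = 0.1882 - (-0.25298)(0.1882) = 0.235811.
Step k = 3:
  phi_33 = [rho(3) - phi_21 rho(2) - phi_22 rho(1)] / [1 - phi_21 rho(1) - phi_22 rho(2)]
    numerator   = 0.1217 - (0.235811)(-0.2086) - (-0.25298)(0.1882) = 0.21850088
    denominator = 1 - (0.235811)(0.1882) - (-0.25298)(-0.2086) = 0.90284887
  phi_33 = 0.21850088 / 0.90284887 = 0.242.
Therefore phi_{33} = 0.2420.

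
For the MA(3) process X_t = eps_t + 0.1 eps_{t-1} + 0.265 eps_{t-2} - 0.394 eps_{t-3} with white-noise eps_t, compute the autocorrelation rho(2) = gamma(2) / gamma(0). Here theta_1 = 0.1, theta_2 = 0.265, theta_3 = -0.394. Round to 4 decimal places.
\rho(2) = 0.1826

For an MA(q) process with theta_0 = 1, the autocovariance is
  gamma(k) = sigma^2 * sum_{i=0..q-k} theta_i * theta_{i+k},
and rho(k) = gamma(k) / gamma(0). Sigma^2 cancels.
  numerator   = (1)*(0.265) + (0.1)*(-0.394) = 0.2256.
  denominator = (1)^2 + (0.1)^2 + (0.265)^2 + (-0.394)^2 = 1.235461.
  rho(2) = 0.2256 / 1.235461 = 0.1826.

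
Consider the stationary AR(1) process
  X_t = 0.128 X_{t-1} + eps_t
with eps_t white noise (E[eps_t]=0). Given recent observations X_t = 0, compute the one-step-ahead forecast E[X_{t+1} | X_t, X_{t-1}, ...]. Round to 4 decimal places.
E[X_{t+1} \mid \mathcal F_t] = 0.0000

For an AR(p) model X_t = c + sum_i phi_i X_{t-i} + eps_t, the
one-step-ahead conditional mean is
  E[X_{t+1} | X_t, ...] = c + sum_i phi_i X_{t+1-i}.
Substitute known values:
  E[X_{t+1} | ...] = (0.128) * (0)
                   = 0.0000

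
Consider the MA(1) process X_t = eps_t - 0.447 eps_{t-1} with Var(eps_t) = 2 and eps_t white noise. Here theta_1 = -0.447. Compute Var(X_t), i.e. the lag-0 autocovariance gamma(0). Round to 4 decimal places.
\gamma(0) = 2.3996

For an MA(q) process X_t = eps_t + sum_i theta_i eps_{t-i} with
Var(eps_t) = sigma^2, the variance is
  gamma(0) = sigma^2 * (1 + sum_i theta_i^2).
  sum_i theta_i^2 = (-0.447)^2 = 0.199809.
  gamma(0) = 2 * (1 + 0.199809) = 2 * 1.199809 = 2.399618, which rounds to 2.3996.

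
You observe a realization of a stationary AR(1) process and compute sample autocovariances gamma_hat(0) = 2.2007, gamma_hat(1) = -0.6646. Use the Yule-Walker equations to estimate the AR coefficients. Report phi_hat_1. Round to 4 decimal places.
\hat\phi_{1} = -0.3020

The Yule-Walker equations for an AR(p) process read, in matrix form,
  Gamma_p phi = r_p,   with   (Gamma_p)_{ij} = gamma(|i - j|),
                       (r_p)_i = gamma(i),   i,j = 1..p.
Substitute the sample gammas (Toeplitz matrix and right-hand side of size 1):
  Gamma_p = [[2.2007]]
  r_p     = [-0.6646]
With p = 1 this is the single equation gamma(0) phi_1 = gamma(1):
  phi_hat_1 = gamma(1) / gamma(0) = -0.6646 / 2.2007 = -0.3020.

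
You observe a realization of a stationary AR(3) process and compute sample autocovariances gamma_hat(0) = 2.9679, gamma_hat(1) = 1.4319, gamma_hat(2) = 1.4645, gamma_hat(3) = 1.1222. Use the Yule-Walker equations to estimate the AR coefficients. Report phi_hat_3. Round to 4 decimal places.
\hat\phi_{3} = 0.0840

The Yule-Walker equations for an AR(p) process read, in matrix form,
  Gamma_p phi = r_p,   with   (Gamma_p)_{ij} = gamma(|i - j|),
                       (r_p)_i = gamma(i),   i,j = 1..p.
Substitute the sample gammas (Toeplitz matrix and right-hand side of size 3):
  Gamma_p = [[2.9679, 1.4319, 1.4645], [1.4319, 2.9679, 1.4319], [1.4645, 1.4319, 2.9679]]
  r_p     = [1.4319, 1.4645, 1.1222]
Written out (R1..R3):
  (R1) 2.9679 phi_1 + 1.4319 phi_2 + 1.4645 phi_3 = 1.4319
  (R2) 1.4319 phi_1 + 2.9679 phi_2 + 1.4319 phi_3 = 1.4645
  (R3) 1.4645 phi_1 + 1.4319 phi_2 + 2.9679 phi_3 = 1.1222
Gaussian elimination:
  R2 <- R2 - (1.4319/2.9679) R1 = R2 - (0.482462) R1:  2.277062 phi_2 + 0.725334 phi_3 = 0.773662
  R3 <- R3 - (1.4645/2.9679) R1 = R3 - (0.493447) R1:  0.725334 phi_2 + 2.245248 phi_3 = 0.415634
  R3 <- R3 - (0.725334/2.277062) R2 = R3 - (0.318539) R2:  2.0142 phi_3 = 0.169192
Back-substitution:
  phi_hat_3 = 0.169192 / 2.0142 = 0.084
  phi_hat_2 = (0.773662 - (0.725334)(0.084)) / 2.277062 = 0.313006
  phi_hat_1 = (1.4319 - (1.4319)(0.313006) - (1.4645)(0.084)) / 2.9679 = 0.289999
So phi_hat = [0.2900, 0.3130, 0.0840].
Therefore phi_hat_3 = 0.0840.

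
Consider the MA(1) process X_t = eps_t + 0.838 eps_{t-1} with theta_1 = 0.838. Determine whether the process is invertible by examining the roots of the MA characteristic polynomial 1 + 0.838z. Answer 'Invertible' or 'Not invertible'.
\text{Invertible}

The MA(q) characteristic polynomial is P(z) = 1 + 0.838z.
Invertibility requires all roots to lie outside the unit circle, i.e. |z| > 1 for every root.
This is linear in z: 1 + (0.838) z = 0  =>  z = -1/(0.838) = -1.193317,  |z| = 1.193317.
Moduli of all roots: 1.1933.
All moduli strictly greater than 1? Yes.
Verdict: Invertible.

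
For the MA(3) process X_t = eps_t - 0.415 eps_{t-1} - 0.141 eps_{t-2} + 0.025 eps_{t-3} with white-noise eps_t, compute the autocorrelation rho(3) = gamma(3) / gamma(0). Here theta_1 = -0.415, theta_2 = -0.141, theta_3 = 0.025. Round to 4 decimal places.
\rho(3) = 0.0210

For an MA(q) process with theta_0 = 1, the autocovariance is
  gamma(k) = sigma^2 * sum_{i=0..q-k} theta_i * theta_{i+k},
and rho(k) = gamma(k) / gamma(0). Sigma^2 cancels.
  numerator   = (1)*(0.025) = 0.025.
  denominator = (1)^2 + (-0.415)^2 + (-0.141)^2 + (0.025)^2 = 1.192731.
  rho(3) = 0.025 / 1.192731 = 0.0210.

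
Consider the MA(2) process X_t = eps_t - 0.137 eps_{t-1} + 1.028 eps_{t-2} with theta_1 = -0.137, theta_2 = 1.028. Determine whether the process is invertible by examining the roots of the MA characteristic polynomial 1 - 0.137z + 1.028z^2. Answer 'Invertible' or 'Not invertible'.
\text{Not invertible}

The MA(q) characteristic polynomial is P(z) = 1 - 0.137z + 1.028z^2.
Invertibility requires all roots to lie outside the unit circle, i.e. |z| > 1 for every root.
Set 1 + (-0.137) z + (1.028) z^2 = 0, i.e. a z^2 + b z + c = 0 with a = 1.028, b = -0.137, c = 1.
Discriminant D = b^2 - 4ac = (-0.137)^2 - 4*(1.028)*1 = 0.018769 - (4.112) = -4.093231.
D < 0, so the roots are the complex-conjugate pair z = (-b +/- i sqrt(-D)) / (2a) = 0.0666 +/- 0.984i.
For a conjugate pair |z|^2 = z * conj(z) = (product of roots) = c/a = 1/(1.028) = 0.972763, so |z| = sqrt(0.972763) = 0.9863 for both roots.
Moduli of all roots: 0.9863, 0.9863.
All moduli strictly greater than 1? No.
Verdict: Not invertible.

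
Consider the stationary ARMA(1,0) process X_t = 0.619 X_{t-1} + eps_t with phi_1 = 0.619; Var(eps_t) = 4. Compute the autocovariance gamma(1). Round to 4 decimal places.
\gamma(1) = 4.0140

Multiply the model equation by X_{t-k} and take expectations. With theta_0 = psi_0 = 1 and psi_j the MA(infinity) weights, this gives
  gamma(k) - sum_i phi_i gamma(k-i) = c_k,
  c_k = sigma^2 * sum_{j=k..q} theta_j psi_{j-k}   (c_k = 0 for k > q),
using gamma(-m) = gamma(m).
Pure AR (q = 0): c_0 = sigma^2 = 4, c_k = 0 for k >= 1.
Equations for k = 0 and k = 1 (AR order 1):
  gamma(0) = phi_1 gamma(1) + c_0
  gamma(1) = phi_1 gamma(0) + c_1
Substituting the second into the first: gamma(0) (1 - phi_1^2) = c_0 + phi_1 c_1, so
  gamma(0) = c_0 / (1 - phi_1^2) = 4 / (1 - (0.619)^2) = 4 / 0.616839 = 6.484674.
  gamma(1) = phi_1 gamma(0) = (0.619)(6.484674) = 4.014013.
Therefore gamma(1) = 4.0140 (to 4 decimal places).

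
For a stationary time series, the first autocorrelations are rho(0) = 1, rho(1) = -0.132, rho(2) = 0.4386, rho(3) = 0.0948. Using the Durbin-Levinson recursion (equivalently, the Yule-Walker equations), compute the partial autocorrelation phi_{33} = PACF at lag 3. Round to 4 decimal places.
\phi_{33} = 0.2300

The PACF at lag k is phi_{kk}, the last component of the solution
to the Yule-Walker system G_k phi = r_k where
  (G_k)_{ij} = rho(|i - j|), (r_k)_i = rho(i), i,j = 1..k.
Equivalently, Durbin-Levinson gives phi_{kk} iteratively:
  phi_{11} = rho(1)
  phi_{kk} = [rho(k) - sum_{j=1..k-1} phi_{k-1,j} rho(k-j)]
            / [1 - sum_{j=1..k-1} phi_{k-1,j} rho(j)],
  phi_{k,j} = phi_{k-1,j} - phi_{kk} phi_{k-1,k-j},  j = 1..k-1.
Step k = 1:
  phi_11 = rho(1) = -0.132.
Step k = 2:
  phi_22 = [rho(2) - phi_11 rho(1)] / [1 - phi_11 rho(1)] = [0.4386 - (-0.132)(-0.132)] / [1 - (-0.132)(-0.132)]
         = 0.421176 / 0.982576 = 0.428645.
  Update: phi_21 = phi_11 - phi_22 phi_11 = -0.132 - (0.428645)(-0.132) = -0.075419.
Step k = 3:
  phi_33 = [rho(3) - phi_21 rho(2) - phi_22 rho(1)] / [1 - phi_21 rho(1) - phi_22 rho(2)]
    numerator   = 0.0948 - (-0.075419)(0.4386) - (0.428645)(-0.132) = 0.18445983
    denominator = 1 - (-0.075419)(-0.132) - (0.428645)(0.4386) = 0.80204114
  phi_33 = 0.18445983 / 0.80204114 = 0.23.
Therefore phi_{33} = 0.2300.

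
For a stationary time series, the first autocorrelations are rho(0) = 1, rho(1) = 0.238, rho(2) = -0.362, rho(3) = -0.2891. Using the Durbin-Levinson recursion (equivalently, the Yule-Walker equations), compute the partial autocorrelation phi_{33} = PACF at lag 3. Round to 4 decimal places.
\phi_{33} = -0.0780

The PACF at lag k is phi_{kk}, the last component of the solution
to the Yule-Walker system G_k phi = r_k where
  (G_k)_{ij} = rho(|i - j|), (r_k)_i = rho(i), i,j = 1..k.
Equivalently, Durbin-Levinson gives phi_{kk} iteratively:
  phi_{11} = rho(1)
  phi_{kk} = [rho(k) - sum_{j=1..k-1} phi_{k-1,j} rho(k-j)]
            / [1 - sum_{j=1..k-1} phi_{k-1,j} rho(j)],
  phi_{k,j} = phi_{k-1,j} - phi_{kk} phi_{k-1,k-j},  j = 1..k-1.
Step k = 1:
  phi_11 = rho(1) = 0.238.
Step k = 2:
  phi_22 = [rho(2) - phi_11 rho(1)] / [1 - phi_11 rho(1)] = [-0.362 - (0.238)(0.238)] / [1 - (0.238)(0.238)]
         = -0.418644 / 0.943356 = -0.443782.
  Update: phi_21 = phi_11 - phi_22 phi_11 = 0.238 - (-0.443782)(0.238) = 0.34362.
Step k = 3:
  phi_33 = [rho(3) - phi_21 rho(2) - phi_22 rho(1)] / [1 - phi_21 rho(1) - phi_22 rho(2)]
    numerator   = -0.2891 - (0.34362)(-0.362) - (-0.443782)(0.238) = -0.05908954
    denominator = 1 - (0.34362)(0.238) - (-0.443782)(-0.362) = 0.75756951
  phi_33 = -0.05908954 / 0.75756951 = -0.078.
Therefore phi_{33} = -0.0780.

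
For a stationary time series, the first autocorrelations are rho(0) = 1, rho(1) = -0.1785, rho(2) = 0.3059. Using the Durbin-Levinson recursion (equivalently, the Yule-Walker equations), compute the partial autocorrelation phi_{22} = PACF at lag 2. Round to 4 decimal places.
\phi_{22} = 0.2831

The PACF at lag k is phi_{kk}, the last component of the solution
to the Yule-Walker system G_k phi = r_k where
  (G_k)_{ij} = rho(|i - j|), (r_k)_i = rho(i), i,j = 1..k.
Equivalently, Durbin-Levinson gives phi_{kk} iteratively:
  phi_{11} = rho(1)
  phi_{kk} = [rho(k) - sum_{j=1..k-1} phi_{k-1,j} rho(k-j)]
            / [1 - sum_{j=1..k-1} phi_{k-1,j} rho(j)],
  phi_{k,j} = phi_{k-1,j} - phi_{kk} phi_{k-1,k-j},  j = 1..k-1.
Step k = 1:
  phi_11 = rho(1) = -0.1785.
Step k = 2:
  phi_22 = [rho(2) - phi_11 rho(1)] / [1 - phi_11 rho(1)] = [0.3059 - (-0.1785)(-0.1785)] / [1 - (-0.1785)(-0.1785)]
         = 0.27403775 / 0.96813775 = 0.2831.
Therefore phi_{22} = 0.2831.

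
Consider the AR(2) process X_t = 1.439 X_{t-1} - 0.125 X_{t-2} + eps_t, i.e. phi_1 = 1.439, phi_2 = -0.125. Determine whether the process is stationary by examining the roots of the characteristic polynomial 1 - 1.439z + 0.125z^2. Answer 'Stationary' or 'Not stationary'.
\text{Not stationary}

The AR(p) characteristic polynomial is P(z) = 1 - 1.439z + 0.125z^2.
Stationarity requires all roots to lie outside the unit circle, i.e. |z| > 1 for every root.
Set 1 + (-1.439) z + (0.125) z^2 = 0, i.e. a z^2 + b z + c = 0 with a = 0.125, b = -1.439, c = 1.
Discriminant D = b^2 - 4ac = (-1.439)^2 - 4*(0.125)*1 = 2.070721 - (0.5) = 1.570721.
D >= 0, so the roots are real: z = (-b +/- sqrt(D)) / (2a) = (1.439 +/- 1.253284) / (0.25).
  z_1 = (1.439 + 1.253284) / (0.25) = 10.7691,   |z_1| = 10.7691.
  z_2 = (1.439 - 1.253284) / (0.25) = 0.7429,   |z_2| = 0.7429.
Moduli of all roots: 10.7691, 0.7429.
All moduli strictly greater than 1? No.
Verdict: Not stationary.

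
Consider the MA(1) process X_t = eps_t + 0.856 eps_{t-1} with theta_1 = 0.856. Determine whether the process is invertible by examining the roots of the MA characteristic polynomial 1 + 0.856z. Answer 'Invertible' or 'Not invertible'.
\text{Invertible}

The MA(q) characteristic polynomial is P(z) = 1 + 0.856z.
Invertibility requires all roots to lie outside the unit circle, i.e. |z| > 1 for every root.
This is linear in z: 1 + (0.856) z = 0  =>  z = -1/(0.856) = -1.168224,  |z| = 1.168224.
Moduli of all roots: 1.1682.
All moduli strictly greater than 1? Yes.
Verdict: Invertible.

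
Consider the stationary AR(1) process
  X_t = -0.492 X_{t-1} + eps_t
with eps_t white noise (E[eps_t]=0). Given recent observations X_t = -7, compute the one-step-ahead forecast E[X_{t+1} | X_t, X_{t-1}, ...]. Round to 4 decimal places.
E[X_{t+1} \mid \mathcal F_t] = 3.4440

For an AR(p) model X_t = c + sum_i phi_i X_{t-i} + eps_t, the
one-step-ahead conditional mean is
  E[X_{t+1} | X_t, ...] = c + sum_i phi_i X_{t+1-i}.
Substitute known values:
  E[X_{t+1} | ...] = (-0.492) * (-7)
                   = 3.4440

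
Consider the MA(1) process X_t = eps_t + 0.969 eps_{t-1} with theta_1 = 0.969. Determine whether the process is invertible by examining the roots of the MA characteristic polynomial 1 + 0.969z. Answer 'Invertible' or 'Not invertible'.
\text{Invertible}

The MA(q) characteristic polynomial is P(z) = 1 + 0.969z.
Invertibility requires all roots to lie outside the unit circle, i.e. |z| > 1 for every root.
This is linear in z: 1 + (0.969) z = 0  =>  z = -1/(0.969) = -1.031992,  |z| = 1.031992.
Moduli of all roots: 1.0320.
All moduli strictly greater than 1? Yes.
Verdict: Invertible.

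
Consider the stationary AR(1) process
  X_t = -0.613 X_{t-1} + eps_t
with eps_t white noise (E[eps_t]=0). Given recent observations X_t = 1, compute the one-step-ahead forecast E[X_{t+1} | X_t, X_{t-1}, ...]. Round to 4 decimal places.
E[X_{t+1} \mid \mathcal F_t] = -0.6130

For an AR(p) model X_t = c + sum_i phi_i X_{t-i} + eps_t, the
one-step-ahead conditional mean is
  E[X_{t+1} | X_t, ...] = c + sum_i phi_i X_{t+1-i}.
Substitute known values:
  E[X_{t+1} | ...] = (-0.613) * (1)
                   = -0.6130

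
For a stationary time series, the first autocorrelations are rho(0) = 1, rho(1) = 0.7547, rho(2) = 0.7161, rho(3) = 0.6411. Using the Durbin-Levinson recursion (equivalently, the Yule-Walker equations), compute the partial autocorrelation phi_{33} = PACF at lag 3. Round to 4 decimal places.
\phi_{33} = 0.0728

The PACF at lag k is phi_{kk}, the last component of the solution
to the Yule-Walker system G_k phi = r_k where
  (G_k)_{ij} = rho(|i - j|), (r_k)_i = rho(i), i,j = 1..k.
Equivalently, Durbin-Levinson gives phi_{kk} iteratively:
  phi_{11} = rho(1)
  phi_{kk} = [rho(k) - sum_{j=1..k-1} phi_{k-1,j} rho(k-j)]
            / [1 - sum_{j=1..k-1} phi_{k-1,j} rho(j)],
  phi_{k,j} = phi_{k-1,j} - phi_{kk} phi_{k-1,k-j},  j = 1..k-1.
Step k = 1:
  phi_11 = rho(1) = 0.7547.
Step k = 2:
  phi_22 = [rho(2) - phi_11 rho(1)] / [1 - phi_11 rho(1)] = [0.7161 - (0.7547)(0.7547)] / [1 - (0.7547)(0.7547)]
         = 0.14652791 / 0.43042791 = 0.340424.
  Update: phi_21 = phi_11 - phi_22 phi_11 = 0.7547 - (0.340424)(0.7547) = 0.497782.
Step k = 3:
  phi_33 = [rho(3) - phi_21 rho(2) - phi_22 rho(1)] / [1 - phi_21 rho(1) - phi_22 rho(2)]
    numerator   = 0.6411 - (0.497782)(0.7161) - (0.340424)(0.7547) = 0.02772035
    denominator = 1 - (0.497782)(0.7547) - (0.340424)(0.7161) = 0.38054632
  phi_33 = 0.02772035 / 0.38054632 = 0.0728.
Therefore phi_{33} = 0.0728.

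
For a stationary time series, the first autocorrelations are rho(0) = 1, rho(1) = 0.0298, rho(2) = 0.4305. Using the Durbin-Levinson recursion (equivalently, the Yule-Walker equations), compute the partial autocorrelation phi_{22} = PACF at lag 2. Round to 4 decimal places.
\phi_{22} = 0.4300

The PACF at lag k is phi_{kk}, the last component of the solution
to the Yule-Walker system G_k phi = r_k where
  (G_k)_{ij} = rho(|i - j|), (r_k)_i = rho(i), i,j = 1..k.
Equivalently, Durbin-Levinson gives phi_{kk} iteratively:
  phi_{11} = rho(1)
  phi_{kk} = [rho(k) - sum_{j=1..k-1} phi_{k-1,j} rho(k-j)]
            / [1 - sum_{j=1..k-1} phi_{k-1,j} rho(j)],
  phi_{k,j} = phi_{k-1,j} - phi_{kk} phi_{k-1,k-j},  j = 1..k-1.
Step k = 1:
  phi_11 = rho(1) = 0.0298.
Step k = 2:
  phi_22 = [rho(2) - phi_11 rho(1)] / [1 - phi_11 rho(1)] = [0.4305 - (0.0298)(0.0298)] / [1 - (0.0298)(0.0298)]
         = 0.42961196 / 0.99911196 = 0.43.
Therefore phi_{22} = 0.4300.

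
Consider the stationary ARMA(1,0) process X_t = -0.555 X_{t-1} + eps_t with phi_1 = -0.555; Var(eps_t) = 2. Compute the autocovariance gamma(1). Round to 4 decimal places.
\gamma(1) = -1.6041

Multiply the model equation by X_{t-k} and take expectations. With theta_0 = psi_0 = 1 and psi_j the MA(infinity) weights, this gives
  gamma(k) - sum_i phi_i gamma(k-i) = c_k,
  c_k = sigma^2 * sum_{j=k..q} theta_j psi_{j-k}   (c_k = 0 for k > q),
using gamma(-m) = gamma(m).
Pure AR (q = 0): c_0 = sigma^2 = 2, c_k = 0 for k >= 1.
Equations for k = 0 and k = 1 (AR order 1):
  gamma(0) = phi_1 gamma(1) + c_0
  gamma(1) = phi_1 gamma(0) + c_1
Substituting the second into the first: gamma(0) (1 - phi_1^2) = c_0 + phi_1 c_1, so
  gamma(0) = c_0 / (1 - phi_1^2) = 2 / (1 - (-0.555)^2) = 2 / 0.691975 = 2.890278.
  gamma(1) = phi_1 gamma(0) = (-0.555)(2.890278) = -1.604104.
Therefore gamma(1) = -1.6041 (to 4 decimal places).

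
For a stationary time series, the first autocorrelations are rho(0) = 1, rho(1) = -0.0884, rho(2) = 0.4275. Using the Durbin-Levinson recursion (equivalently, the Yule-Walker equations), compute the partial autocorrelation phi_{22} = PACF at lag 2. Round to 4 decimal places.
\phi_{22} = 0.4230

The PACF at lag k is phi_{kk}, the last component of the solution
to the Yule-Walker system G_k phi = r_k where
  (G_k)_{ij} = rho(|i - j|), (r_k)_i = rho(i), i,j = 1..k.
Equivalently, Durbin-Levinson gives phi_{kk} iteratively:
  phi_{11} = rho(1)
  phi_{kk} = [rho(k) - sum_{j=1..k-1} phi_{k-1,j} rho(k-j)]
            / [1 - sum_{j=1..k-1} phi_{k-1,j} rho(j)],
  phi_{k,j} = phi_{k-1,j} - phi_{kk} phi_{k-1,k-j},  j = 1..k-1.
Step k = 1:
  phi_11 = rho(1) = -0.0884.
Step k = 2:
  phi_22 = [rho(2) - phi_11 rho(1)] / [1 - phi_11 rho(1)] = [0.4275 - (-0.0884)(-0.0884)] / [1 - (-0.0884)(-0.0884)]
         = 0.41968544 / 0.99218544 = 0.423.
Therefore phi_{22} = 0.4230.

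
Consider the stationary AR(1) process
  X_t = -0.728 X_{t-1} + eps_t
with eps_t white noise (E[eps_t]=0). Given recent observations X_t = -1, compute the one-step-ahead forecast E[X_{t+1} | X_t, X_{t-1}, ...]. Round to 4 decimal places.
E[X_{t+1} \mid \mathcal F_t] = 0.7280

For an AR(p) model X_t = c + sum_i phi_i X_{t-i} + eps_t, the
one-step-ahead conditional mean is
  E[X_{t+1} | X_t, ...] = c + sum_i phi_i X_{t+1-i}.
Substitute known values:
  E[X_{t+1} | ...] = (-0.728) * (-1)
                   = 0.7280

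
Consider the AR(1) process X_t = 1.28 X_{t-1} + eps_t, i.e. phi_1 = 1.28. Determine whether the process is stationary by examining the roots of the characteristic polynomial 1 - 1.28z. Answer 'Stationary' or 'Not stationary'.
\text{Not stationary}

The AR(p) characteristic polynomial is P(z) = 1 - 1.28z.
Stationarity requires all roots to lie outside the unit circle, i.e. |z| > 1 for every root.
This is linear in z: 1 + (-1.28) z = 0  =>  z = -1/(-1.28) = 0.78125,  |z| = 0.78125.
Moduli of all roots: 0.7812.
All moduli strictly greater than 1? No.
Verdict: Not stationary.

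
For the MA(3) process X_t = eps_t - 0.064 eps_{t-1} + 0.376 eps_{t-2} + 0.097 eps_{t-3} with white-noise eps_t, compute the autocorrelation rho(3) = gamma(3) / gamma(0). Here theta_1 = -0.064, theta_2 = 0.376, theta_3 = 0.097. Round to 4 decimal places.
\rho(3) = 0.0840

For an MA(q) process with theta_0 = 1, the autocovariance is
  gamma(k) = sigma^2 * sum_{i=0..q-k} theta_i * theta_{i+k},
and rho(k) = gamma(k) / gamma(0). Sigma^2 cancels.
  numerator   = (1)*(0.097) = 0.097.
  denominator = (1)^2 + (-0.064)^2 + (0.376)^2 + (0.097)^2 = 1.154881.
  rho(3) = 0.097 / 1.154881 = 0.0840.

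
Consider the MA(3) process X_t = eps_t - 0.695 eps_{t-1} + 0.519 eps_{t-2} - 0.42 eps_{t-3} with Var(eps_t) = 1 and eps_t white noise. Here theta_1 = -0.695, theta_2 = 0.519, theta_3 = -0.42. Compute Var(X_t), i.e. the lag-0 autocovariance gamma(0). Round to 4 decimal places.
\gamma(0) = 1.9288

For an MA(q) process X_t = eps_t + sum_i theta_i eps_{t-i} with
Var(eps_t) = sigma^2, the variance is
  gamma(0) = sigma^2 * (1 + sum_i theta_i^2).
  sum_i theta_i^2 = (-0.695)^2 + (0.519)^2 + (-0.42)^2 = 0.483025 + 0.269361 + 0.1764 = 0.928786.
  gamma(0) = 1 * (1 + 0.928786) = 1 * 1.928786 = 1.928786, which rounds to 1.9288.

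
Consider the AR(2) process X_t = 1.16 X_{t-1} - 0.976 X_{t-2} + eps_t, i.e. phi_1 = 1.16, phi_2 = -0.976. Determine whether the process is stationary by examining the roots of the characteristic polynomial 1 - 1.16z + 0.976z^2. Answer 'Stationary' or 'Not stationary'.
\text{Stationary}

The AR(p) characteristic polynomial is P(z) = 1 - 1.16z + 0.976z^2.
Stationarity requires all roots to lie outside the unit circle, i.e. |z| > 1 for every root.
Set 1 + (-1.16) z + (0.976) z^2 = 0, i.e. a z^2 + b z + c = 0 with a = 0.976, b = -1.16, c = 1.
Discriminant D = b^2 - 4ac = (-1.16)^2 - 4*(0.976)*1 = 1.3456 - (3.904) = -2.5584.
D < 0, so the roots are the complex-conjugate pair z = (-b +/- i sqrt(-D)) / (2a) = 0.5943 +/- 0.8194i.
For a conjugate pair |z|^2 = z * conj(z) = (product of roots) = c/a = 1/(0.976) = 1.02459, so |z| = sqrt(1.02459) = 1.0122 for both roots.
Moduli of all roots: 1.0122, 1.0122.
All moduli strictly greater than 1? Yes.
Verdict: Stationary.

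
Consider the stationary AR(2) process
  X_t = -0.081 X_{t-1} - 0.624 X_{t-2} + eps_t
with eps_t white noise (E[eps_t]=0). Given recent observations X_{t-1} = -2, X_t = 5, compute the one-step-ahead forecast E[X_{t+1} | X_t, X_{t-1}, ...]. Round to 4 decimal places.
E[X_{t+1} \mid \mathcal F_t] = 0.8430

For an AR(p) model X_t = c + sum_i phi_i X_{t-i} + eps_t, the
one-step-ahead conditional mean is
  E[X_{t+1} | X_t, ...] = c + sum_i phi_i X_{t+1-i}.
Substitute known values:
  E[X_{t+1} | ...] = (-0.081) * (5) + (-0.624) * (-2)
                   = 0.8430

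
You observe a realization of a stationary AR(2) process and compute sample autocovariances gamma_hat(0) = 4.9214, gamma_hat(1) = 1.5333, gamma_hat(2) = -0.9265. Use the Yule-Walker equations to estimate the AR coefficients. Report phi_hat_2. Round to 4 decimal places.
\hat\phi_{2} = -0.3160

The Yule-Walker equations for an AR(p) process read, in matrix form,
  Gamma_p phi = r_p,   with   (Gamma_p)_{ij} = gamma(|i - j|),
                       (r_p)_i = gamma(i),   i,j = 1..p.
Substitute the sample gammas (Toeplitz matrix and right-hand side of size 2):
  Gamma_p = [[4.9214, 1.5333], [1.5333, 4.9214]]
  r_p     = [1.5333, -0.9265]
Written out:
  4.9214 phi_1 + 1.5333 phi_2 = 1.5333
  1.5333 phi_1 + 4.9214 phi_2 = -0.9265
Solve by Cramer's rule:
  det = gamma(0)^2 - gamma(1)^2 = (4.9214)^2 - (1.5333)^2 = 24.22017796 - 2.35100889 = 21.86916907
  phi_hat_1 = [gamma(1) gamma(0) - gamma(1) gamma(2)] / det = [(1.5333)(4.9214) - (1.5333)(-0.9265)] / 21.86916907 = 8.96658507 / 21.86916907 = 0.41
  phi_hat_2 = [gamma(0) gamma(2) - gamma(1)^2] / det = [(4.9214)(-0.9265) - (1.5333)^2] / 21.86916907 = -6.91068599 / 21.86916907 = -0.316
So phi_hat = [0.4100, -0.3160].
Therefore phi_hat_2 = -0.3160.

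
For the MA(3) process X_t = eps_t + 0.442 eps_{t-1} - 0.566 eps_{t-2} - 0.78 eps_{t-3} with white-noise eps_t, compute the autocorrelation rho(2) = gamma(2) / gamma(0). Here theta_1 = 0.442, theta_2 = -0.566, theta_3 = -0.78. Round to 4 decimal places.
\rho(2) = -0.4288

For an MA(q) process with theta_0 = 1, the autocovariance is
  gamma(k) = sigma^2 * sum_{i=0..q-k} theta_i * theta_{i+k},
and rho(k) = gamma(k) / gamma(0). Sigma^2 cancels.
  numerator   = (1)*(-0.566) + (0.442)*(-0.78) = -0.91076.
  denominator = (1)^2 + (0.442)^2 + (-0.566)^2 + (-0.78)^2 = 2.12412.
  rho(2) = -0.91076 / 2.12412 = -0.4288.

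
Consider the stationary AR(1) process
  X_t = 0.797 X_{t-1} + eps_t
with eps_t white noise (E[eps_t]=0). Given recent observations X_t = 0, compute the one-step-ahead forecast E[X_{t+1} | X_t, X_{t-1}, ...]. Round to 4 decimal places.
E[X_{t+1} \mid \mathcal F_t] = 0.0000

For an AR(p) model X_t = c + sum_i phi_i X_{t-i} + eps_t, the
one-step-ahead conditional mean is
  E[X_{t+1} | X_t, ...] = c + sum_i phi_i X_{t+1-i}.
Substitute known values:
  E[X_{t+1} | ...] = (0.797) * (0)
                   = 0.0000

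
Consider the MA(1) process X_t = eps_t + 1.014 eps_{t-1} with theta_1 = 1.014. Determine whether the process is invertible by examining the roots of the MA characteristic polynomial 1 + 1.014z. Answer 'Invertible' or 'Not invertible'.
\text{Not invertible}

The MA(q) characteristic polynomial is P(z) = 1 + 1.014z.
Invertibility requires all roots to lie outside the unit circle, i.e. |z| > 1 for every root.
This is linear in z: 1 + (1.014) z = 0  =>  z = -1/(1.014) = -0.986193,  |z| = 0.986193.
Moduli of all roots: 0.9862.
All moduli strictly greater than 1? No.
Verdict: Not invertible.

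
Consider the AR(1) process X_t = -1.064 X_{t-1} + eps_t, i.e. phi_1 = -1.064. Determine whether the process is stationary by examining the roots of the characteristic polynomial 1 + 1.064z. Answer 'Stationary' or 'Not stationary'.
\text{Not stationary}

The AR(p) characteristic polynomial is P(z) = 1 + 1.064z.
Stationarity requires all roots to lie outside the unit circle, i.e. |z| > 1 for every root.
This is linear in z: 1 + (1.064) z = 0  =>  z = -1/(1.064) = -0.93985,  |z| = 0.93985.
Moduli of all roots: 0.9398.
All moduli strictly greater than 1? No.
Verdict: Not stationary.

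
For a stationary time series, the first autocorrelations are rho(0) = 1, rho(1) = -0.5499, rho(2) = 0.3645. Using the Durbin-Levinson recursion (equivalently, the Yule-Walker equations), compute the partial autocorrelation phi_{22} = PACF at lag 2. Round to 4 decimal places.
\phi_{22} = 0.0890

The PACF at lag k is phi_{kk}, the last component of the solution
to the Yule-Walker system G_k phi = r_k where
  (G_k)_{ij} = rho(|i - j|), (r_k)_i = rho(i), i,j = 1..k.
Equivalently, Durbin-Levinson gives phi_{kk} iteratively:
  phi_{11} = rho(1)
  phi_{kk} = [rho(k) - sum_{j=1..k-1} phi_{k-1,j} rho(k-j)]
            / [1 - sum_{j=1..k-1} phi_{k-1,j} rho(j)],
  phi_{k,j} = phi_{k-1,j} - phi_{kk} phi_{k-1,k-j},  j = 1..k-1.
Step k = 1:
  phi_11 = rho(1) = -0.5499.
Step k = 2:
  phi_22 = [rho(2) - phi_11 rho(1)] / [1 - phi_11 rho(1)] = [0.3645 - (-0.5499)(-0.5499)] / [1 - (-0.5499)(-0.5499)]
         = 0.06210999 / 0.69760999 = 0.089.
Therefore phi_{22} = 0.0890.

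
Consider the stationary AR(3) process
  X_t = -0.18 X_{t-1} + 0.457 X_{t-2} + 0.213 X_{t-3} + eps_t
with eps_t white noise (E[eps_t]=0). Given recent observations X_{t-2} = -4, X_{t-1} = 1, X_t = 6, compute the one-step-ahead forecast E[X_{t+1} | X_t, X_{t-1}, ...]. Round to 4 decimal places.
E[X_{t+1} \mid \mathcal F_t] = -1.4750

For an AR(p) model X_t = c + sum_i phi_i X_{t-i} + eps_t, the
one-step-ahead conditional mean is
  E[X_{t+1} | X_t, ...] = c + sum_i phi_i X_{t+1-i}.
Substitute known values:
  E[X_{t+1} | ...] = (-0.18) * (6) + (0.457) * (1) + (0.213) * (-4)
                   = -1.4750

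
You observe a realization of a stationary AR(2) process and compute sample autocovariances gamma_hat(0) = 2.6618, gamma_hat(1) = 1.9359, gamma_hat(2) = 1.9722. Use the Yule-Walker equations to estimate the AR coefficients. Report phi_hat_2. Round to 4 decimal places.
\hat\phi_{2} = 0.4500

The Yule-Walker equations for an AR(p) process read, in matrix form,
  Gamma_p phi = r_p,   with   (Gamma_p)_{ij} = gamma(|i - j|),
                       (r_p)_i = gamma(i),   i,j = 1..p.
Substitute the sample gammas (Toeplitz matrix and right-hand side of size 2):
  Gamma_p = [[2.6618, 1.9359], [1.9359, 2.6618]]
  r_p     = [1.9359, 1.9722]
Written out:
  2.6618 phi_1 + 1.9359 phi_2 = 1.9359
  1.9359 phi_1 + 2.6618 phi_2 = 1.9722
Solve by Cramer's rule:
  det = gamma(0)^2 - gamma(1)^2 = (2.6618)^2 - (1.9359)^2 = 7.08517924 - 3.74770881 = 3.33747043
  phi_hat_1 = [gamma(1) gamma(0) - gamma(1) gamma(2)] / det = [(1.9359)(2.6618) - (1.9359)(1.9722)] / 3.33747043 = 1.33499664 / 3.33747043 = 0.4
  phi_hat_2 = [gamma(0) gamma(2) - gamma(1)^2] / det = [(2.6618)(1.9722) - (1.9359)^2] / 3.33747043 = 1.50189315 / 3.33747043 = 0.45
So phi_hat = [0.4000, 0.4500].
Therefore phi_hat_2 = 0.4500.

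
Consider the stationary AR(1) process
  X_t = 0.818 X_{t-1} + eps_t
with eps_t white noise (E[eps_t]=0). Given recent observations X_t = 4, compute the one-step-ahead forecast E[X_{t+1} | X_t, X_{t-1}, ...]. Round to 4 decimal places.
E[X_{t+1} \mid \mathcal F_t] = 3.2720

For an AR(p) model X_t = c + sum_i phi_i X_{t-i} + eps_t, the
one-step-ahead conditional mean is
  E[X_{t+1} | X_t, ...] = c + sum_i phi_i X_{t+1-i}.
Substitute known values:
  E[X_{t+1} | ...] = (0.818) * (4)
                   = 3.2720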